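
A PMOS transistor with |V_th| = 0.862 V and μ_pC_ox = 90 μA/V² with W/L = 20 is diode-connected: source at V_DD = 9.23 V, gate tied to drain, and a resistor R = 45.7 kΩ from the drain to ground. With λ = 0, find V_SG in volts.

With gate tied to drain, V_SG = V_SD ≥ V_SG − |V_th|, so the device is in saturation.
k_p = μ_pC_ox · (W/L) = 1.8 mA/V².
KCL at the drain: ½ k_p (V_SG − |V_th|)² = (V_DD − V_SG)/R.
Let x = V_SG − 0.862. Then 41.1 x² + x − 8.368 = 0, giving x = 0.439 V (positive root), so V_SG = 1.3 V.
I_D = (V_DD − V_SG)/R = (9.23 − 1.3) / 45.7 = 0.173 mA.

V_SG = 1.30 V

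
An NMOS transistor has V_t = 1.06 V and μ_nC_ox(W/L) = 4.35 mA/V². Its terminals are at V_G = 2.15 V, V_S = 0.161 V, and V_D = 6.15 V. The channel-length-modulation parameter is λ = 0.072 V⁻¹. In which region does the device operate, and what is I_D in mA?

V_GS = V_G − V_S = 2.15 − 0.161 = 1.99 V; V_DS = V_D − V_S = 6.15 − 0.161 = 5.99 V.
V_ov = V_GS − V_t = 1.99 − 1.06 = 0.929 V.
Since V_DS = 5.99 V ≥ V_ov = 0.929 V, the device is in saturation.
I_D = ½ k_n V_ov² (1 + λ V_DS) = 0.5 × 4.35 × 0.929² × (1 + 0.072 × 5.99) = 2.69 mA.

Saturation; I_D = 2.69 mA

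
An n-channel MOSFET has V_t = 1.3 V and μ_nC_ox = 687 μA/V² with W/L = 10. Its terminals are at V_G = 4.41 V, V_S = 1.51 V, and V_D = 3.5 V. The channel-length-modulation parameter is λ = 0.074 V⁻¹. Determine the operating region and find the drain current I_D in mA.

V_GS = V_G − V_S = 4.41 − 1.51 = 2.9 V; V_DS = V_D − V_S = 3.5 − 1.51 = 1.99 V.
k_n = μ_nC_ox · (W/L) = 6.87 mA/V².
V_ov = V_GS − V_t = 2.9 − 1.3 = 1.6 V.
Since V_DS = 1.99 V ≥ V_ov = 1.6 V, the device is in saturation.
I_D = ½ k_n V_ov² (1 + λ V_DS) = 0.5 × 6.87 × 1.6² × (1 + 0.074 × 1.99) = 10.1 mA.

Saturation; I_D = 10.1 mA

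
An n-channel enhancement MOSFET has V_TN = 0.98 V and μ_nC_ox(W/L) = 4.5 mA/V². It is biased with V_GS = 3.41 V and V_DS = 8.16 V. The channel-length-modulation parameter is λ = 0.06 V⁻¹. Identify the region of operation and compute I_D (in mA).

Saturation; I_D = 19.8 mA

V_ov = V_GS − V_TN = 3.41 − 0.98 = 2.43 V.
Since V_DS = 8.16 V ≥ V_ov = 2.43 V, the device is in saturation.
I_D = ½ k_n V_ov² (1 + λ V_DS) = 0.5 × 4.5 × 2.43² × (1 + 0.06 × 8.16) = 19.8 mA.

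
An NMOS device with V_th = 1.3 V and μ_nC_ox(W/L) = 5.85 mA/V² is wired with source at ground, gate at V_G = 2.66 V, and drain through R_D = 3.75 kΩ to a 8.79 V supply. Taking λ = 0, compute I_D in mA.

I_D = 2.26 mA

V_GS = V_G = 2.66 V, so V_ov = 2.66 − 1.3 = 1.36 V.
Assume saturation: I_D = ½ k_n V_ov² = 0.5 × 5.85 × 1.36² = 5.41 mA, giving V_DS = V_DD − I_D R_D = 8.79 − 5.41 × 3.75 = -11.5 V.
But -11.5 V < V_ov = 1.36 V, so the device is actually in triode.
In triode I_D = k_n[V_ov V_DS − ½ V_DS²] and I_D = (V_DD − V_DS)/R_D. Equating: 11 V_DS² − 30.84 V_DS + 8.79 = 0, giving V_DS = 0.322 V (the root below V_ov).
I_D = (8.79 − 0.322) / 3.75 = 2.26 mA.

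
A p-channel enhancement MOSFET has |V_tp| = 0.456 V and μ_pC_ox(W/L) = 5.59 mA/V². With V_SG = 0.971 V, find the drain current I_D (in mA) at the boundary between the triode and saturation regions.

At the boundary V_SD = V_ov = V_SG − |V_tp| = 0.971 − 0.456 = 0.515 V.
I_D = ½ k_p V_ov² = 0.5 × 5.59 × 0.515² = 0.741 mA.

I_D = 0.741 mA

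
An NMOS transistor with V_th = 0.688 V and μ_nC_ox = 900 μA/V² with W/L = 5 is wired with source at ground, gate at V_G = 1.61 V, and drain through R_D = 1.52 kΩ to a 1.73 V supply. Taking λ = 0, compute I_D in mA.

V_GS = V_G = 1.61 V, so V_ov = 1.61 − 0.688 = 0.922 V.
k_n = μ_nC_ox · (W/L) = 4.5 mA/V².
Assume saturation: I_D = ½ k_n V_ov² = 0.5 × 4.5 × 0.922² = 1.91 mA, giving V_DS = V_DD − I_D R_D = 1.73 − 1.91 × 1.52 = -1.18 V.
But -1.18 V < V_ov = 0.922 V, so the device is actually in triode.
In triode I_D = k_n[V_ov V_DS − ½ V_DS²] and I_D = (V_DD − V_DS)/R_D. Equating: 3.42 V_DS² − 7.306 V_DS + 1.73 = 0, giving V_DS = 0.271 V (the root below V_ov).
I_D = (1.73 − 0.271) / 1.52 = 0.96 mA.

I_D = 0.960 mA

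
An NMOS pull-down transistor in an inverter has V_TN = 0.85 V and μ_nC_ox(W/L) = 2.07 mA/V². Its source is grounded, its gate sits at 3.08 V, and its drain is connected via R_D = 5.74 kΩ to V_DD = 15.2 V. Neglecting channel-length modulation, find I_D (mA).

V_GS = V_G = 3.08 V, so V_ov = 3.08 − 0.85 = 2.23 V.
Assume saturation: I_D = ½ k_n V_ov² = 0.5 × 2.07 × 2.23² = 5.15 mA, giving V_DS = V_DD − I_D R_D = 15.2 − 5.15 × 5.74 = -14.3 V.
But -14.3 V < V_ov = 2.23 V, so the device is actually in triode.
In triode I_D = k_n[V_ov V_DS − ½ V_DS²] and I_D = (V_DD − V_DS)/R_D. Equating: 5.94 V_DS² − 27.5 V_DS + 15.2 = 0, giving V_DS = 0.642 V (the root below V_ov).
I_D = (15.2 − 0.642) / 5.74 = 2.54 mA.

I_D = 2.54 mA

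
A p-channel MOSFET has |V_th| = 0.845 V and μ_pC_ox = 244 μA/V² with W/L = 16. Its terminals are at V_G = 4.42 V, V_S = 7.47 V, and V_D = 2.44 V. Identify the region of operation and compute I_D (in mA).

Saturation; I_D = 9.49 mA

V_SG = V_S − V_G = 7.47 − 4.42 = 3.05 V; V_SD = V_S − V_D = 7.47 − 2.44 = 5.03 V.
k_p = μ_pC_ox · (W/L) = 3.904 mA/V².
V_ov = V_SG − |V_th| = 3.05 − 0.845 = 2.21 V.
Since V_SD = 5.03 V ≥ V_ov = 2.21 V, the device is in saturation.
I_D = ½ k_p V_ov² = 0.5 × 3.904 × 2.21² = 9.49 mA.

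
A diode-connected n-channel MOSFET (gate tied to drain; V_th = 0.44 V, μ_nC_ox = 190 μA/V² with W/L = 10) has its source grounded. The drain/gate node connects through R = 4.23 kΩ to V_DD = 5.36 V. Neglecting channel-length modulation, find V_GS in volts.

With gate tied to drain, V_GS = V_DS ≥ V_GS − V_th, so the device is in saturation.
k_n = μ_nC_ox · (W/L) = 1.9 mA/V².
KCL at the drain: ½ k_n (V_GS − V_th)² = (V_DD − V_GS)/R.
Let x = V_GS − 0.44. Then 4.02 x² + x − 4.92 = 0, giving x = 0.989 V (positive root), so V_GS = 1.43 V.
I_D = (V_DD − V_GS)/R = (5.36 − 1.43) / 4.23 = 0.929 mA.

V_GS = 1.43 V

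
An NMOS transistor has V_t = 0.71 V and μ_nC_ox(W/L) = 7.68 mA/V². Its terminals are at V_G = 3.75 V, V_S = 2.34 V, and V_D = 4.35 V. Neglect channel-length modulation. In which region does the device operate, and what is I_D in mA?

Saturation; I_D = 1.88 mA

V_GS = V_G − V_S = 3.75 − 2.34 = 1.41 V; V_DS = V_D − V_S = 4.35 − 2.34 = 2.01 V.
V_ov = V_GS − V_t = 1.41 − 0.71 = 0.7 V.
Since V_DS = 2.01 V ≥ V_ov = 0.7 V, the device is in saturation.
I_D = ½ k_n V_ov² = 0.5 × 7.68 × 0.7² = 1.88 mA.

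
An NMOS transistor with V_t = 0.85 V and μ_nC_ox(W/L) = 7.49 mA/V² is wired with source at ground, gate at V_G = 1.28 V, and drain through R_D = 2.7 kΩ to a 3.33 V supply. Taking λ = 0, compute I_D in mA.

I_D = 0.692 mA

V_GS = V_G = 1.28 V, so V_ov = 1.28 − 0.85 = 0.43 V.
Assume saturation: I_D = ½ k_n V_ov² = 0.5 × 7.49 × 0.43² = 0.692 mA, giving V_DS = V_DD − I_D R_D = 3.33 − 0.692 × 2.7 = 1.46 V.
V_DS = 1.46 V ≥ V_ov = 0.43 V, confirming saturation.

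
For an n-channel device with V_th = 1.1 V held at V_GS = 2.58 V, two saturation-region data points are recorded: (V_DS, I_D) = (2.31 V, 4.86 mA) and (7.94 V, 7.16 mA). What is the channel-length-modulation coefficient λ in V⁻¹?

λ = 0.104 V⁻¹

With V_GS fixed, I_D ∝ (1 + λ V_DS) in saturation, so I_D2/I_D1 = (1 + λ V_DS2)/(1 + λ V_DS1).
7.16/4.86 = 1.473 = (1 + 7.94 λ)/(1 + 2.31 λ).
Solving: λ (I_D1 V_DS2 − I_D2 V_DS1) = I_D2 − I_D1, so λ = (7.16 − 4.86) / (4.86 × 7.94 − 7.16 × 2.31) = 2.3 / 22 = 0.104 V⁻¹.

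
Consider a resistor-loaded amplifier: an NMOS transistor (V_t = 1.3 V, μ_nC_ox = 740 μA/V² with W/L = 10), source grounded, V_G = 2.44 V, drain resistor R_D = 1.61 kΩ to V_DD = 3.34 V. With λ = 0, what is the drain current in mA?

V_GS = V_G = 2.44 V, so V_ov = 2.44 − 1.3 = 1.14 V.
k_n = μ_nC_ox · (W/L) = 7.4 mA/V².
Assume saturation: I_D = ½ k_n V_ov² = 0.5 × 7.4 × 1.14² = 4.81 mA, giving V_DS = V_DD − I_D R_D = 3.34 − 4.81 × 1.61 = -4.4 V.
But -4.4 V < V_ov = 1.14 V, so the device is actually in triode.
In triode I_D = k_n[V_ov V_DS − ½ V_DS²] and I_D = (V_DD − V_DS)/R_D. Equating: 5.96 V_DS² − 14.58 V_DS + 3.34 = 0, giving V_DS = 0.256 V (the root below V_ov).
I_D = (3.34 − 0.256) / 1.61 = 1.92 mA.

I_D = 1.92 mA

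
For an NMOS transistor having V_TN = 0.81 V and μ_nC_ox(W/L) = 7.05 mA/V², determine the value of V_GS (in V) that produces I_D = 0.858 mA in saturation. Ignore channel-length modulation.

In saturation I_D = ½ k_n (V_GS − V_TN)², so V_GS − V_TN = √(2 I_D / k_n) = √(2 × 0.858 / 7.05) = 0.493 V.
V_GS = 0.81 + 0.493 = 1.3 V.

V_GS = 1.30 V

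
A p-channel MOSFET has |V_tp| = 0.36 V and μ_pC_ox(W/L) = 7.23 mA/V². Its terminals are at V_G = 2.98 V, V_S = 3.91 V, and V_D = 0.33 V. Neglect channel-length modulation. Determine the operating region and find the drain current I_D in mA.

Saturation; I_D = 1.17 mA

V_SG = V_S − V_G = 3.91 − 2.98 = 0.93 V; V_SD = V_S − V_D = 3.91 − 0.33 = 3.58 V.
V_ov = V_SG − |V_tp| = 0.93 − 0.36 = 0.57 V.
Since V_SD = 3.58 V ≥ V_ov = 0.57 V, the device is in saturation.
I_D = ½ k_p V_ov² = 0.5 × 7.23 × 0.57² = 1.17 mA.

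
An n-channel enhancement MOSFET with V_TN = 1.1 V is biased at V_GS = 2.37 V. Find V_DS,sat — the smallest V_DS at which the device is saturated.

The boundary between triode and saturation is V_DS = V_GS − V_TN = V_ov.
V_ov = 2.37 − 1.1 = 1.27 V.

V_DS,sat = 1.27 V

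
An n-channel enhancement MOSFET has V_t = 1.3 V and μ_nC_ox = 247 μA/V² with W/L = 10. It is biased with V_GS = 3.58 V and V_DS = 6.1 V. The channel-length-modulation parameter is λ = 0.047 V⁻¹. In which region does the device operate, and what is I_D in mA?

Saturation; I_D = 8.26 mA

k_n = μ_nC_ox · (W/L) = 2.47 mA/V².
V_ov = V_GS − V_t = 3.58 − 1.3 = 2.28 V.
Since V_DS = 6.1 V ≥ V_ov = 2.28 V, the device is in saturation.
I_D = ½ k_n V_ov² (1 + λ V_DS) = 0.5 × 2.47 × 2.28² × (1 + 0.047 × 6.1) = 8.26 mA.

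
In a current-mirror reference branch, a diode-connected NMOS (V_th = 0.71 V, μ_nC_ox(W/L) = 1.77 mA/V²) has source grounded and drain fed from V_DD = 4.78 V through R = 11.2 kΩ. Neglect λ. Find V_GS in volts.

V_GS = 1.30 V

With gate tied to drain, V_GS = V_DS ≥ V_GS − V_th, so the device is in saturation.
KCL at the drain: ½ k_n (V_GS − V_th)² = (V_DD − V_GS)/R.
Let x = V_GS − 0.71. Then 9.91 x² + x − 4.07 = 0, giving x = 0.592 V (positive root), so V_GS = 1.3 V.
I_D = (V_DD − V_GS)/R = (4.78 − 1.3) / 11.2 = 0.311 mA.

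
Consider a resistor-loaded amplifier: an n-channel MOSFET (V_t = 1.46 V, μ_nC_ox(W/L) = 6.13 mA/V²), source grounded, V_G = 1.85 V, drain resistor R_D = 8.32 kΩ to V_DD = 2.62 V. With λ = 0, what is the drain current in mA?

V_GS = V_G = 1.85 V, so V_ov = 1.85 − 1.46 = 0.39 V.
Assume saturation: I_D = ½ k_n V_ov² = 0.5 × 6.13 × 0.39² = 0.466 mA, giving V_DS = V_DD − I_D R_D = 2.62 − 0.466 × 8.32 = -1.26 V.
But -1.26 V < V_ov = 0.39 V, so the device is actually in triode.
In triode I_D = k_n[V_ov V_DS − ½ V_DS²] and I_D = (V_DD − V_DS)/R_D. Equating: 25.5 V_DS² − 20.89 V_DS + 2.62 = 0, giving V_DS = 0.155 V (the root below V_ov).
I_D = (2.62 − 0.155) / 8.32 = 0.296 mA.

I_D = 0.296 mA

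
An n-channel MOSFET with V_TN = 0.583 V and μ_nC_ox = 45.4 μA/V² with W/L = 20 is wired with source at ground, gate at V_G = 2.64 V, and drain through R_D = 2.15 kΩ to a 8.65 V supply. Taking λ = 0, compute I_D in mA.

V_GS = V_G = 2.64 V, so V_ov = 2.64 − 0.583 = 2.06 V.
k_n = μ_nC_ox · (W/L) = 0.908 mA/V².
Assume saturation: I_D = ½ k_n V_ov² = 0.5 × 0.908 × 2.06² = 1.92 mA, giving V_DS = V_DD − I_D R_D = 8.65 − 1.92 × 2.15 = 4.52 V.
V_DS = 4.52 V ≥ V_ov = 2.06 V, confirming saturation.

I_D = 1.92 mA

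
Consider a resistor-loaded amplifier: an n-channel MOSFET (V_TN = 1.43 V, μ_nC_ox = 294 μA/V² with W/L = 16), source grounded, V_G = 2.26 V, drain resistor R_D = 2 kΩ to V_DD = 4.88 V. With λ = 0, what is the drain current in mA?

V_GS = V_G = 2.26 V, so V_ov = 2.26 − 1.43 = 0.83 V.
k_n = μ_nC_ox · (W/L) = 4.704 mA/V².
Assume saturation: I_D = ½ k_n V_ov² = 0.5 × 4.704 × 0.83² = 1.62 mA, giving V_DS = V_DD − I_D R_D = 4.88 − 1.62 × 2 = 1.64 V.
V_DS = 1.64 V ≥ V_ov = 0.83 V, confirming saturation.

I_D = 1.62 mA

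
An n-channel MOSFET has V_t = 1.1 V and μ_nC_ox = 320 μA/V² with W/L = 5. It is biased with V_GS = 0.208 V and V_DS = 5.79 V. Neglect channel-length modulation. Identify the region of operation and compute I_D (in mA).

Cutoff; I_D = 0 mA

V_GS = 0.208 V < V_t = 1.1 V, so the transistor is in cutoff.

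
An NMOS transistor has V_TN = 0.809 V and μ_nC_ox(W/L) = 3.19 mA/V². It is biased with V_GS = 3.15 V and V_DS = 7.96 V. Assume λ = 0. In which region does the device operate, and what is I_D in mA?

V_ov = V_GS − V_TN = 3.15 − 0.809 = 2.34 V.
Since V_DS = 7.96 V ≥ V_ov = 2.34 V, the device is in saturation.
I_D = ½ k_n V_ov² = 0.5 × 3.19 × 2.34² = 8.74 mA.

Saturation; I_D = 8.74 mA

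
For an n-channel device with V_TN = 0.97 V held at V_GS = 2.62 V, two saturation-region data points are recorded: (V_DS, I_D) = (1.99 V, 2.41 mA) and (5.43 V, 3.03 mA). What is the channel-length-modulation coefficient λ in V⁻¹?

With V_GS fixed, I_D ∝ (1 + λ V_DS) in saturation, so I_D2/I_D1 = (1 + λ V_DS2)/(1 + λ V_DS1).
3.03/2.41 = 1.257 = (1 + 5.43 λ)/(1 + 1.99 λ).
Solving: λ (I_D1 V_DS2 − I_D2 V_DS1) = I_D2 − I_D1, so λ = (3.03 − 2.41) / (2.41 × 5.43 − 3.03 × 1.99) = 0.62 / 7.06 = 0.0879 V⁻¹.

λ = 0.0879 V⁻¹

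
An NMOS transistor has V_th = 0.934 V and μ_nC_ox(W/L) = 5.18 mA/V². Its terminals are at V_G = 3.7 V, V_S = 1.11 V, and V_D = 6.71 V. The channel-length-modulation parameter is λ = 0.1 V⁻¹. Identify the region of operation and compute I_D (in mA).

V_GS = V_G − V_S = 3.7 − 1.11 = 2.59 V; V_DS = V_D − V_S = 6.71 − 1.11 = 5.6 V.
V_ov = V_GS − V_th = 2.59 − 0.934 = 1.66 V.
Since V_DS = 5.6 V ≥ V_ov = 1.66 V, the device is in saturation.
I_D = ½ k_n V_ov² (1 + λ V_DS) = 0.5 × 5.18 × 1.66² × (1 + 0.1 × 5.6) = 11.1 mA.

Saturation; I_D = 11.1 mA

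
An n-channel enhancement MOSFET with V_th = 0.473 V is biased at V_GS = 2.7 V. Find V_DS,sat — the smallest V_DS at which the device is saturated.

The boundary between triode and saturation is V_DS = V_GS − V_th = V_ov.
V_ov = 2.7 − 0.473 = 2.23 V.

V_DS,sat = 2.23 V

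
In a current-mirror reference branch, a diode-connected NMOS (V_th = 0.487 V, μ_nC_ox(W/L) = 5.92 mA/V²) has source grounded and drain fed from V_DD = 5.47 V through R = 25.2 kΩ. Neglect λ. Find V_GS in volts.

With gate tied to drain, V_GS = V_DS ≥ V_GS − V_th, so the device is in saturation.
KCL at the drain: ½ k_n (V_GS − V_th)² = (V_DD − V_GS)/R.
Let x = V_GS − 0.487. Then 74.6 x² + x − 4.983 = 0, giving x = 0.252 V (positive root), so V_GS = 0.739 V.
I_D = (V_DD − V_GS)/R = (5.47 − 0.739) / 25.2 = 0.188 mA.

V_GS = 0.739 V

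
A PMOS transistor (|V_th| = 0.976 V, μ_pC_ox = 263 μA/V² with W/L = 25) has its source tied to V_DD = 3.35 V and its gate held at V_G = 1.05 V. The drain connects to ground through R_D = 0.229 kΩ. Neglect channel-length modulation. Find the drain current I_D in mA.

V_SG = V_DD − V_G = 3.35 − 1.05 = 2.3 V, so V_ov = 2.3 − 0.976 = 1.32 V.
k_p = μ_pC_ox · (W/L) = 6.575 mA/V².
Assume saturation: I_D = ½ k_p V_ov² = 0.5 × 6.575 × 1.32² = 5.76 mA, giving V_SD = V_DD − I_D R_D = 3.35 − 5.76 × 0.229 = 2.03 V.
V_SD = 2.03 V ≥ V_ov = 1.32 V, confirming saturation.

I_D = 5.76 mA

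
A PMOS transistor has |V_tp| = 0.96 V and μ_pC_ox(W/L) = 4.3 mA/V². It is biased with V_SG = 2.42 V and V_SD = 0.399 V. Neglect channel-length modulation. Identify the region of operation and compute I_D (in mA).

Triode; I_D = 2.16 mA

V_ov = V_SG − |V_tp| = 2.42 − 0.96 = 1.46 V.
Since V_SD = 0.399 V < V_ov = 1.46 V, the device is in the triode region.
I_D = k_p [V_ov · V_SD − ½ V_SD²] = 4.3 × [1.46 × 0.399 − 0.5 × 0.399²] = 2.16 mA.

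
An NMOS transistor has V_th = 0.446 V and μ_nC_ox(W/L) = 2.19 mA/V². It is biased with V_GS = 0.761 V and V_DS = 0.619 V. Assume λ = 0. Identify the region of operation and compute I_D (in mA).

V_ov = V_GS − V_th = 0.761 − 0.446 = 0.315 V.
Since V_DS = 0.619 V ≥ V_ov = 0.315 V, the device is in saturation.
I_D = ½ k_n V_ov² = 0.5 × 2.19 × 0.315² = 0.109 mA.

Saturation; I_D = 0.109 mA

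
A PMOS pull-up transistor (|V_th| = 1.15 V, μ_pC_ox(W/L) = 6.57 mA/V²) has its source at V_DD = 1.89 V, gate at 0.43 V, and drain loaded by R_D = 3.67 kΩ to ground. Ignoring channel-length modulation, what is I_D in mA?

I_D = 0.316 mA

V_SG = V_DD − V_G = 1.89 − 0.43 = 1.46 V, so V_ov = 1.46 − 1.15 = 0.31 V.
Assume saturation: I_D = ½ k_p V_ov² = 0.5 × 6.57 × 0.31² = 0.316 mA, giving V_SD = V_DD − I_D R_D = 1.89 − 0.316 × 3.67 = 0.731 V.
V_SD = 0.731 V ≥ V_ov = 0.31 V, confirming saturation.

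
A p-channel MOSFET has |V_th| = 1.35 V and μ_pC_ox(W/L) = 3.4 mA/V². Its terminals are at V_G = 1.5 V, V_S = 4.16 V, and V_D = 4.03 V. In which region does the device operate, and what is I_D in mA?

Triode; I_D = 0.550 mA

V_SG = V_S − V_G = 4.16 − 1.5 = 2.66 V; V_SD = V_S − V_D = 4.16 − 4.03 = 0.13 V.
V_ov = V_SG − |V_th| = 2.66 − 1.35 = 1.31 V.
Since V_SD = 0.13 V < V_ov = 1.31 V, the device is in the triode region.
I_D = k_p [V_ov · V_SD − ½ V_SD²] = 3.4 × [1.31 × 0.13 − 0.5 × 0.13²] = 0.55 mA.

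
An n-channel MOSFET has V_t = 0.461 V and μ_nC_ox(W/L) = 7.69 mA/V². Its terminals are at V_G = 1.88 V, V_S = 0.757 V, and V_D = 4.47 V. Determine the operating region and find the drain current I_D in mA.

V_GS = V_G − V_S = 1.88 − 0.757 = 1.12 V; V_DS = V_D − V_S = 4.47 − 0.757 = 3.71 V.
V_ov = V_GS − V_t = 1.12 − 0.461 = 0.662 V.
Since V_DS = 3.71 V ≥ V_ov = 0.662 V, the device is in saturation.
I_D = ½ k_n V_ov² = 0.5 × 7.69 × 0.662² = 1.69 mA.

Saturation; I_D = 1.69 mA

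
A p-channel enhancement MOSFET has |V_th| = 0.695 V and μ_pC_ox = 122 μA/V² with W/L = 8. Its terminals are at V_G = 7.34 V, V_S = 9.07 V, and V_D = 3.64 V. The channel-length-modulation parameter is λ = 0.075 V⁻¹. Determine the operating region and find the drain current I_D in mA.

V_SG = V_S − V_G = 9.07 − 7.34 = 1.73 V; V_SD = V_S − V_D = 9.07 − 3.64 = 5.43 V.
k_p = μ_pC_ox · (W/L) = 0.976 mA/V².
V_ov = V_SG − |V_th| = 1.73 − 0.695 = 1.04 V.
Since V_SD = 5.43 V ≥ V_ov = 1.04 V, the device is in saturation.
I_D = ½ k_p V_ov² (1 + λ V_SD) = 0.5 × 0.976 × 1.04² × (1 + 0.075 × 5.43) = 0.736 mA.

Saturation; I_D = 0.736 mA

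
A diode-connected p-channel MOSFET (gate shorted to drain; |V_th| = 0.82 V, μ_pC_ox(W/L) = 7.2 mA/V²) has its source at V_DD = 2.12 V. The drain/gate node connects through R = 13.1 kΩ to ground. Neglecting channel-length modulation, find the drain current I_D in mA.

With gate tied to drain, V_SG = V_SD ≥ V_SG − |V_th|, so the device is in saturation.
KCL at the drain: ½ k_p (V_SG − |V_th|)² = (V_DD − V_SG)/R.
Let x = V_SG − 0.82. Then 47.2 x² + x − 1.3 = 0, giving x = 0.156 V (positive root), so V_SG = 0.976 V.
I_D = (V_DD − V_SG)/R = (2.12 − 0.976) / 13.1 = 0.0873 mA.

I_D = 0.0873 mA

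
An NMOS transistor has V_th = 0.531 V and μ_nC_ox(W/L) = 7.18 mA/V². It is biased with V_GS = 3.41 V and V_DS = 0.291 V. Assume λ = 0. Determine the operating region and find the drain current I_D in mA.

Triode; I_D = 5.71 mA

V_ov = V_GS − V_th = 3.41 − 0.531 = 2.88 V.
Since V_DS = 0.291 V < V_ov = 2.88 V, the device is in the triode region.
I_D = k_n [V_ov · V_DS − ½ V_DS²] = 7.18 × [2.88 × 0.291 − 0.5 × 0.291²] = 5.71 mA.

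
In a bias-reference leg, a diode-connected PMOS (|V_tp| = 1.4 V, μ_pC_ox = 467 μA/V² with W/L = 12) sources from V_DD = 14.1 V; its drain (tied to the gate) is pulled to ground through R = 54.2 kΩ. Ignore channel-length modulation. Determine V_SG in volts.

With gate tied to drain, V_SG = V_SD ≥ V_SG − |V_tp|, so the device is in saturation.
k_p = μ_pC_ox · (W/L) = 5.604 mA/V².
KCL at the drain: ½ k_p (V_SG − |V_tp|)² = (V_DD − V_SG)/R.
Let x = V_SG − 1.4. Then 152 x² + x − 12.7 = 0, giving x = 0.286 V (positive root), so V_SG = 1.69 V.
I_D = (V_DD − V_SG)/R = (14.1 − 1.69) / 54.2 = 0.229 mA.

V_SG = 1.69 V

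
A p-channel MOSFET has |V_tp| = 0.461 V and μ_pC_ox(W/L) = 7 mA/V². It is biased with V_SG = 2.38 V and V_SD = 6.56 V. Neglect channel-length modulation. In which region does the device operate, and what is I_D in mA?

Saturation; I_D = 12.9 mA

V_ov = V_SG − |V_tp| = 2.38 − 0.461 = 1.92 V.
Since V_SD = 6.56 V ≥ V_ov = 1.92 V, the device is in saturation.
I_D = ½ k_p V_ov² = 0.5 × 7 × 1.92² = 12.9 mA.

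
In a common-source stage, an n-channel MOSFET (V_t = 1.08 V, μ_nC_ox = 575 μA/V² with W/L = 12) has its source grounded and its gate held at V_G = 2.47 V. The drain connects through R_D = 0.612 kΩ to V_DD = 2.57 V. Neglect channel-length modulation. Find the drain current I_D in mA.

I_D = 3.49 mA

V_GS = V_G = 2.47 V, so V_ov = 2.47 − 1.08 = 1.39 V.
k_n = μ_nC_ox · (W/L) = 6.9 mA/V².
Assume saturation: I_D = ½ k_n V_ov² = 0.5 × 6.9 × 1.39² = 6.67 mA, giving V_DS = V_DD − I_D R_D = 2.57 − 6.67 × 0.612 = -1.51 V.
But -1.51 V < V_ov = 1.39 V, so the device is actually in triode.
In triode I_D = k_n[V_ov V_DS − ½ V_DS²] and I_D = (V_DD − V_DS)/R_D. Equating: 2.11 V_DS² − 6.87 V_DS + 2.57 = 0, giving V_DS = 0.431 V (the root below V_ov).
I_D = (2.57 − 0.431) / 0.612 = 3.49 mA.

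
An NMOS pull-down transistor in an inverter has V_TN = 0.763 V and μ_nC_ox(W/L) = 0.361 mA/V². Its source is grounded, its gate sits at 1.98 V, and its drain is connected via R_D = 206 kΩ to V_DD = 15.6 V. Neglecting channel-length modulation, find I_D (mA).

V_GS = V_G = 1.98 V, so V_ov = 1.98 − 0.763 = 1.22 V.
Assume saturation: I_D = ½ k_n V_ov² = 0.5 × 0.361 × 1.22² = 0.267 mA, giving V_DS = V_DD − I_D R_D = 15.6 − 0.267 × 206 = -39.5 V.
But -39.5 V < V_ov = 1.22 V, so the device is actually in triode.
In triode I_D = k_n[V_ov V_DS − ½ V_DS²] and I_D = (V_DD − V_DS)/R_D. Equating: 37.2 V_DS² − 91.5 V_DS + 15.6 = 0, giving V_DS = 0.184 V (the root below V_ov).
I_D = (15.6 − 0.184) / 206 = 0.0748 mA.

I_D = 0.0748 mA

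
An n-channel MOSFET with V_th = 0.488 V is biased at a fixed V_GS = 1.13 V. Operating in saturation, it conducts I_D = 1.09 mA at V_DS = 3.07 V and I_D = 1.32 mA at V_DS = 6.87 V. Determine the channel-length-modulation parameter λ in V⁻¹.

With V_GS fixed, I_D ∝ (1 + λ V_DS) in saturation, so I_D2/I_D1 = (1 + λ V_DS2)/(1 + λ V_DS1).
1.32/1.09 = 1.211 = (1 + 6.87 λ)/(1 + 3.07 λ).
Solving: λ (I_D1 V_DS2 − I_D2 V_DS1) = I_D2 − I_D1, so λ = (1.32 − 1.09) / (1.09 × 6.87 − 1.32 × 3.07) = 0.23 / 3.44 = 0.0669 V⁻¹.

λ = 0.0669 V⁻¹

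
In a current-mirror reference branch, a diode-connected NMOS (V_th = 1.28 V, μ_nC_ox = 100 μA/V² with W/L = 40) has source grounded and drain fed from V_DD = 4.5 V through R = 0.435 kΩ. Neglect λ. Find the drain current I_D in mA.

I_D = 4.11 mA

With gate tied to drain, V_GS = V_DS ≥ V_GS − V_th, so the device is in saturation.
k_n = μ_nC_ox · (W/L) = 4 mA/V².
KCL at the drain: ½ k_n (V_GS − V_th)² = (V_DD − V_GS)/R.
Let x = V_GS − 1.28. Then 0.87 x² + x − 3.22 = 0, giving x = 1.43 V (positive root), so V_GS = 2.71 V.
I_D = (V_DD − V_GS)/R = (4.5 − 2.71) / 0.435 = 4.11 mA.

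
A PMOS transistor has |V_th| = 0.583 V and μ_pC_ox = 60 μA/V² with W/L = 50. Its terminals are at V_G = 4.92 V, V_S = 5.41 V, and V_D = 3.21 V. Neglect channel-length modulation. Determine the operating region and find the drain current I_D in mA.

Cutoff; I_D = 0 mA

V_SG = V_S − V_G = 5.41 − 4.92 = 0.49 V; V_SD = V_S − V_D = 5.41 − 3.21 = 2.2 V.
V_SG = 0.49 V < |V_th| = 0.583 V, so the transistor is in cutoff.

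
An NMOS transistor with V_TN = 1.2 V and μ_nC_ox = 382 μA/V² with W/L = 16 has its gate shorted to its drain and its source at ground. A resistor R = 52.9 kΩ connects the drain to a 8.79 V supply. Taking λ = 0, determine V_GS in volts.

V_GS = 1.41 V

With gate tied to drain, V_GS = V_DS ≥ V_GS − V_TN, so the device is in saturation.
k_n = μ_nC_ox · (W/L) = 6.112 mA/V².
KCL at the drain: ½ k_n (V_GS − V_TN)² = (V_DD − V_GS)/R.
Let x = V_GS − 1.2. Then 162 x² + x − 7.59 = 0, giving x = 0.214 V (positive root), so V_GS = 1.41 V.
I_D = (V_DD − V_GS)/R = (8.79 − 1.41) / 52.9 = 0.139 mA.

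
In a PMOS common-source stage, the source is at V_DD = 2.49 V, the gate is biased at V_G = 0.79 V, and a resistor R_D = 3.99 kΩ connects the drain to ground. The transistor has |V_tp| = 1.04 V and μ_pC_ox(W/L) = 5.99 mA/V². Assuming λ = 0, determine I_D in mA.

I_D = 0.582 mA

V_SG = V_DD − V_G = 2.49 − 0.79 = 1.7 V, so V_ov = 1.7 − 1.04 = 0.66 V.
Assume saturation: I_D = ½ k_p V_ov² = 0.5 × 5.99 × 0.66² = 1.3 mA, giving V_SD = V_DD − I_D R_D = 2.49 − 1.3 × 3.99 = -2.72 V.
But -2.72 V < V_ov = 0.66 V, so the device is actually in triode.
In triode I_D = k_p[V_ov V_SD − ½ V_SD²] and I_D = (V_DD − V_SD)/R_D. Equating: 12 V_SD² − 16.77 V_SD + 2.49 = 0, giving V_SD = 0.169 V (the root below V_ov).
I_D = (2.49 − 0.169) / 3.99 = 0.582 mA.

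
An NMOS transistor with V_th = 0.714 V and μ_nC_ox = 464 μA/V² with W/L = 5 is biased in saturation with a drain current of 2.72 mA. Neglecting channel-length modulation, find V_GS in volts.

V_GS = 2.25 V

k_n = μ_nC_ox · (W/L) = 2.32 mA/V².
In saturation I_D = ½ k_n (V_GS − V_th)², so V_GS − V_th = √(2 I_D / k_n) = √(2 × 2.72 / 2.32) = 1.53 V.
V_GS = 0.714 + 1.53 = 2.25 V.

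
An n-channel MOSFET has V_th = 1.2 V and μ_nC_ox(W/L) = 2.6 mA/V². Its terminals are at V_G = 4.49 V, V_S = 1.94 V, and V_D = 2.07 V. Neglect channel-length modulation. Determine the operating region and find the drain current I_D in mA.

V_GS = V_G − V_S = 4.49 − 1.94 = 2.55 V; V_DS = V_D − V_S = 2.07 − 1.94 = 0.13 V.
V_ov = V_GS − V_th = 2.55 − 1.2 = 1.35 V.
Since V_DS = 0.13 V < V_ov = 1.35 V, the device is in the triode region.
I_D = k_n [V_ov · V_DS − ½ V_DS²] = 2.6 × [1.35 × 0.13 − 0.5 × 0.13²] = 0.434 mA.

Triode; I_D = 0.434 mA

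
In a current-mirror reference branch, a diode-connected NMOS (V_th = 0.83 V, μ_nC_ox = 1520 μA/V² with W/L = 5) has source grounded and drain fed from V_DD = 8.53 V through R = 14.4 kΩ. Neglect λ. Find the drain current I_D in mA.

With gate tied to drain, V_GS = V_DS ≥ V_GS − V_th, so the device is in saturation.
k_n = μ_nC_ox · (W/L) = 7.6 mA/V².
KCL at the drain: ½ k_n (V_GS − V_th)² = (V_DD − V_GS)/R.
Let x = V_GS − 0.83. Then 54.7 x² + x − 7.7 = 0, giving x = 0.366 V (positive root), so V_GS = 1.2 V.
I_D = (V_DD − V_GS)/R = (8.53 − 1.2) / 14.4 = 0.509 mA.

I_D = 0.509 mA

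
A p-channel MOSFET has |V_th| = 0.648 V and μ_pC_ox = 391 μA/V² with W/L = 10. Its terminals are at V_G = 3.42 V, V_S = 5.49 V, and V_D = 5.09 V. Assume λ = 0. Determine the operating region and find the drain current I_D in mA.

V_SG = V_S − V_G = 5.49 − 3.42 = 2.07 V; V_SD = V_S − V_D = 5.49 − 5.09 = 0.4 V.
k_p = μ_pC_ox · (W/L) = 3.91 mA/V².
V_ov = V_SG − |V_th| = 2.07 − 0.648 = 1.42 V.
Since V_SD = 0.4 V < V_ov = 1.42 V, the device is in the triode region.
I_D = k_p [V_ov · V_SD − ½ V_SD²] = 3.91 × [1.42 × 0.4 − 0.5 × 0.4²] = 1.91 mA.

Triode; I_D = 1.91 mA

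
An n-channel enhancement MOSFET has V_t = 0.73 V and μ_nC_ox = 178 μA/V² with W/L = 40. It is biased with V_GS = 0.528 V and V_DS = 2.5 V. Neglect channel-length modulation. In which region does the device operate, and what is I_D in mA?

V_GS = 0.528 V < V_t = 0.73 V, so the transistor is in cutoff.

Cutoff; I_D = 0 mA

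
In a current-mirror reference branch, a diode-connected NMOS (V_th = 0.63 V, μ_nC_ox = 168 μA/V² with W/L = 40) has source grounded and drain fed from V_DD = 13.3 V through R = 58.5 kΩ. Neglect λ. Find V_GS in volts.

With gate tied to drain, V_GS = V_DS ≥ V_GS − V_th, so the device is in saturation.
k_n = μ_nC_ox · (W/L) = 6.72 mA/V².
KCL at the drain: ½ k_n (V_GS − V_th)² = (V_DD − V_GS)/R.
Let x = V_GS − 0.63. Then 197 x² + x − 12.67 = 0, giving x = 0.251 V (positive root), so V_GS = 0.881 V.
I_D = (V_DD − V_GS)/R = (13.3 − 0.881) / 58.5 = 0.212 mA.

V_GS = 0.881 V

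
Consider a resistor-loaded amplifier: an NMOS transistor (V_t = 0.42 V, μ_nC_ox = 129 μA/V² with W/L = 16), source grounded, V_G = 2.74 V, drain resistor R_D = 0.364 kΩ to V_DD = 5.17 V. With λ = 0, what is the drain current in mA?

I_D = 5.55 mA

V_GS = V_G = 2.74 V, so V_ov = 2.74 − 0.42 = 2.32 V.
k_n = μ_nC_ox · (W/L) = 2.064 mA/V².
Assume saturation: I_D = ½ k_n V_ov² = 0.5 × 2.064 × 2.32² = 5.55 mA, giving V_DS = V_DD − I_D R_D = 5.17 − 5.55 × 0.364 = 3.15 V.
V_DS = 3.15 V ≥ V_ov = 2.32 V, confirming saturation.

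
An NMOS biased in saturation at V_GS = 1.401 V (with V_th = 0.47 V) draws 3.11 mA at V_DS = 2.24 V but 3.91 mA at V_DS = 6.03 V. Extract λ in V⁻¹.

With V_GS fixed, I_D ∝ (1 + λ V_DS) in saturation, so I_D2/I_D1 = (1 + λ V_DS2)/(1 + λ V_DS1).
3.91/3.11 = 1.257 = (1 + 6.03 λ)/(1 + 2.24 λ).
Solving: λ (I_D1 V_DS2 − I_D2 V_DS1) = I_D2 − I_D1, so λ = (3.91 − 3.11) / (3.11 × 6.03 − 3.91 × 2.24) = 0.8 / 9.99 = 0.08 V⁻¹.

λ = 0.0800 V⁻¹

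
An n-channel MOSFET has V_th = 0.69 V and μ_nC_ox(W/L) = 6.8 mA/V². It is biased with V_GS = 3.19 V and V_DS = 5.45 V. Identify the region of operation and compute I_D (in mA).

Saturation; I_D = 21.2 mA

V_ov = V_GS − V_th = 3.19 − 0.69 = 2.5 V.
Since V_DS = 5.45 V ≥ V_ov = 2.5 V, the device is in saturation.
I_D = ½ k_n V_ov² = 0.5 × 6.8 × 2.5² = 21.2 mA.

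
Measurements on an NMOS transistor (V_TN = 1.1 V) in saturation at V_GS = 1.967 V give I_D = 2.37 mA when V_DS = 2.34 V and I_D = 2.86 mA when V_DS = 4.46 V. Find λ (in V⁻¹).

λ = 0.126 V⁻¹

With V_GS fixed, I_D ∝ (1 + λ V_DS) in saturation, so I_D2/I_D1 = (1 + λ V_DS2)/(1 + λ V_DS1).
2.86/2.37 = 1.207 = (1 + 4.46 λ)/(1 + 2.34 λ).
Solving: λ (I_D1 V_DS2 − I_D2 V_DS1) = I_D2 − I_D1, so λ = (2.86 − 2.37) / (2.37 × 4.46 − 2.86 × 2.34) = 0.49 / 3.88 = 0.126 V⁻¹.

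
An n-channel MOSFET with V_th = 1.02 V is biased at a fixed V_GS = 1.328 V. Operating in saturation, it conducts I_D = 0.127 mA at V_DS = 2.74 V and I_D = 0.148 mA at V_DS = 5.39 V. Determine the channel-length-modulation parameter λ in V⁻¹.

With V_GS fixed, I_D ∝ (1 + λ V_DS) in saturation, so I_D2/I_D1 = (1 + λ V_DS2)/(1 + λ V_DS1).
0.148/0.127 = 1.165 = (1 + 5.39 λ)/(1 + 2.74 λ).
Solving: λ (I_D1 V_DS2 − I_D2 V_DS1) = I_D2 − I_D1, so λ = (0.148 − 0.127) / (0.127 × 5.39 − 0.148 × 2.74) = 0.021 / 0.279 = 0.0753 V⁻¹.

λ = 0.0753 V⁻¹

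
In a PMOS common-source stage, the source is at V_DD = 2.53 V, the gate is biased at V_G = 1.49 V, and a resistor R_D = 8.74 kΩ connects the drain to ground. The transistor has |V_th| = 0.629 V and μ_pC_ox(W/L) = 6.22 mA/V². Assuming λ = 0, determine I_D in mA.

I_D = 0.275 mA

V_SG = V_DD − V_G = 2.53 − 1.49 = 1.04 V, so V_ov = 1.04 − 0.629 = 0.411 V.
Assume saturation: I_D = ½ k_p V_ov² = 0.5 × 6.22 × 0.411² = 0.525 mA, giving V_SD = V_DD − I_D R_D = 2.53 − 0.525 × 8.74 = -2.06 V.
But -2.06 V < V_ov = 0.411 V, so the device is actually in triode.
In triode I_D = k_p[V_ov V_SD − ½ V_SD²] and I_D = (V_DD − V_SD)/R_D. Equating: 27.2 V_SD² − 23.34 V_SD + 2.53 = 0, giving V_SD = 0.127 V (the root below V_ov).
I_D = (2.53 − 0.127) / 8.74 = 0.275 mA.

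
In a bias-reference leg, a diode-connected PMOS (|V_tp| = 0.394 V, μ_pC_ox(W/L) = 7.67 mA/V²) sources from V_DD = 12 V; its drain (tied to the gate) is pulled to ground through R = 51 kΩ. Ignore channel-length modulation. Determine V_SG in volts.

V_SG = 0.635 V

With gate tied to drain, V_SG = V_SD ≥ V_SG − |V_tp|, so the device is in saturation.
KCL at the drain: ½ k_p (V_SG − |V_tp|)² = (V_DD − V_SG)/R.
Let x = V_SG − 0.394. Then 196 x² + x − 11.61 = 0, giving x = 0.241 V (positive root), so V_SG = 0.635 V.
I_D = (V_DD − V_SG)/R = (12 − 0.635) / 51 = 0.223 mA.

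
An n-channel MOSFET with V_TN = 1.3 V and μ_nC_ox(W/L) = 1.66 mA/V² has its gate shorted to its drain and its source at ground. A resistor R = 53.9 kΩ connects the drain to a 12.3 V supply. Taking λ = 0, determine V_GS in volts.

With gate tied to drain, V_GS = V_DS ≥ V_GS − V_TN, so the device is in saturation.
KCL at the drain: ½ k_n (V_GS − V_TN)² = (V_DD − V_GS)/R.
Let x = V_GS − 1.3. Then 44.7 x² + x − 11 = 0, giving x = 0.485 V (positive root), so V_GS = 1.78 V.
I_D = (V_DD − V_GS)/R = (12.3 − 1.78) / 53.9 = 0.195 mA.

V_GS = 1.78 V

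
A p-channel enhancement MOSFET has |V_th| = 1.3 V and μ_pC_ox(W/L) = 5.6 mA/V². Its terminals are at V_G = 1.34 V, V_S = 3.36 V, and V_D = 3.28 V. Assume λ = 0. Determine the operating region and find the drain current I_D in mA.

Triode; I_D = 0.305 mA

V_SG = V_S − V_G = 3.36 − 1.34 = 2.02 V; V_SD = V_S − V_D = 3.36 − 3.28 = 0.08 V.
V_ov = V_SG − |V_th| = 2.02 − 1.3 = 0.72 V.
Since V_SD = 0.08 V < V_ov = 0.72 V, the device is in the triode region.
I_D = k_p [V_ov · V_SD − ½ V_SD²] = 5.6 × [0.72 × 0.08 − 0.5 × 0.08²] = 0.305 mA.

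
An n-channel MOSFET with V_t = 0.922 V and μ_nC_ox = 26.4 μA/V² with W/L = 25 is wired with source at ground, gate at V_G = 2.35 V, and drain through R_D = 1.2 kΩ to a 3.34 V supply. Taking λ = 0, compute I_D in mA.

V_GS = V_G = 2.35 V, so V_ov = 2.35 − 0.922 = 1.43 V.
k_n = μ_nC_ox · (W/L) = 0.66 mA/V².
Assume saturation: I_D = ½ k_n V_ov² = 0.5 × 0.66 × 1.43² = 0.673 mA, giving V_DS = V_DD − I_D R_D = 3.34 − 0.673 × 1.2 = 2.53 V.
V_DS = 2.53 V ≥ V_ov = 1.43 V, confirming saturation.

I_D = 0.673 mA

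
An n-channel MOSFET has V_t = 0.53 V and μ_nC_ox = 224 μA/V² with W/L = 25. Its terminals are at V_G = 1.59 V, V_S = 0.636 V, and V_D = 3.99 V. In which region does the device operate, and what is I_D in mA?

Saturation; I_D = 0.503 mA

V_GS = V_G − V_S = 1.59 − 0.636 = 0.954 V; V_DS = V_D − V_S = 3.99 − 0.636 = 3.35 V.
k_n = μ_nC_ox · (W/L) = 5.6 mA/V².
V_ov = V_GS − V_t = 0.954 − 0.53 = 0.424 V.
Since V_DS = 3.35 V ≥ V_ov = 0.424 V, the device is in saturation.
I_D = ½ k_n V_ov² = 0.5 × 5.6 × 0.424² = 0.503 mA.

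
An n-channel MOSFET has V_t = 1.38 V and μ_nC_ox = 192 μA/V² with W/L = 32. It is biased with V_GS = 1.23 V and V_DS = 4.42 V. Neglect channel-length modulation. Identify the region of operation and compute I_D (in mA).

Cutoff; I_D = 0 mA

V_GS = 1.23 V < V_t = 1.38 V, so the transistor is in cutoff.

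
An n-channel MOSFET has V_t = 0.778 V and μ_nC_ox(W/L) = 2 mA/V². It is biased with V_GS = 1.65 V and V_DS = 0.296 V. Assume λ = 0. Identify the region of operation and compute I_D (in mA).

Triode; I_D = 0.429 mA

V_ov = V_GS − V_t = 1.65 − 0.778 = 0.872 V.
Since V_DS = 0.296 V < V_ov = 0.872 V, the device is in the triode region.
I_D = k_n [V_ov · V_DS − ½ V_DS²] = 2 × [0.872 × 0.296 − 0.5 × 0.296²] = 0.429 mA.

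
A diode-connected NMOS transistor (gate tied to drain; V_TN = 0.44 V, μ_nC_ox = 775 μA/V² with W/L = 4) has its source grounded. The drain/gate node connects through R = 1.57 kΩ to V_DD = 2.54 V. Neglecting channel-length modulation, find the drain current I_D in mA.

With gate tied to drain, V_GS = V_DS ≥ V_GS − V_TN, so the device is in saturation.
k_n = μ_nC_ox · (W/L) = 3.1 mA/V².
KCL at the drain: ½ k_n (V_GS − V_TN)² = (V_DD − V_GS)/R.
Let x = V_GS − 0.44. Then 2.43 x² + x − 2.1 = 0, giving x = 0.746 V (positive root), so V_GS = 1.19 V.
I_D = (V_DD − V_GS)/R = (2.54 − 1.19) / 1.57 = 0.862 mA.

I_D = 0.862 mA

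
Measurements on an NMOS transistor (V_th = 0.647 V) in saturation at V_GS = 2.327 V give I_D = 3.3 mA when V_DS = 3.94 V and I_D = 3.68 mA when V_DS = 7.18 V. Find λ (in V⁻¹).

With V_GS fixed, I_D ∝ (1 + λ V_DS) in saturation, so I_D2/I_D1 = (1 + λ V_DS2)/(1 + λ V_DS1).
3.68/3.3 = 1.115 = (1 + 7.18 λ)/(1 + 3.94 λ).
Solving: λ (I_D1 V_DS2 − I_D2 V_DS1) = I_D2 − I_D1, so λ = (3.68 − 3.3) / (3.3 × 7.18 − 3.68 × 3.94) = 0.38 / 9.19 = 0.0413 V⁻¹.

λ = 0.0413 V⁻¹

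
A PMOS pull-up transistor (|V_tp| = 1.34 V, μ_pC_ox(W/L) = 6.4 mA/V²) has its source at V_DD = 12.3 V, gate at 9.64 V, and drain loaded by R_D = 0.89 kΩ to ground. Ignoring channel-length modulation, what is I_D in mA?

V_SG = V_DD − V_G = 12.3 − 9.64 = 2.66 V, so V_ov = 2.66 − 1.34 = 1.32 V.
Assume saturation: I_D = ½ k_p V_ov² = 0.5 × 6.4 × 1.32² = 5.58 mA, giving V_SD = V_DD − I_D R_D = 12.3 − 5.58 × 0.89 = 7.34 V.
V_SD = 7.34 V ≥ V_ov = 1.32 V, confirming saturation.

I_D = 5.58 mA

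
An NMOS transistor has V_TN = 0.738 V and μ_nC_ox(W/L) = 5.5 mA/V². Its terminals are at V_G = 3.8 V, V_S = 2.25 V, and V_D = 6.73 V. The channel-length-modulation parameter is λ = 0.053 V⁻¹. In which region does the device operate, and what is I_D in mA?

Saturation; I_D = 2.24 mA

V_GS = V_G − V_S = 3.8 − 2.25 = 1.55 V; V_DS = V_D − V_S = 6.73 − 2.25 = 4.48 V.
V_ov = V_GS − V_TN = 1.55 − 0.738 = 0.812 V.
Since V_DS = 4.48 V ≥ V_ov = 0.812 V, the device is in saturation.
I_D = ½ k_n V_ov² (1 + λ V_DS) = 0.5 × 5.5 × 0.812² × (1 + 0.053 × 4.48) = 2.24 mA.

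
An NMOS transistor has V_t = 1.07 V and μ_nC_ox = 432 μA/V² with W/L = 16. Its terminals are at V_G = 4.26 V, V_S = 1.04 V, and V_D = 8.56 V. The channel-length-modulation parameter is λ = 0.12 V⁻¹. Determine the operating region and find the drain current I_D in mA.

V_GS = V_G − V_S = 4.26 − 1.04 = 3.22 V; V_DS = V_D − V_S = 8.56 − 1.04 = 7.52 V.
k_n = μ_nC_ox · (W/L) = 6.912 mA/V².
V_ov = V_GS − V_t = 3.22 − 1.07 = 2.15 V.
Since V_DS = 7.52 V ≥ V_ov = 2.15 V, the device is in saturation.
I_D = ½ k_n V_ov² (1 + λ V_DS) = 0.5 × 6.912 × 2.15² × (1 + 0.12 × 7.52) = 30.4 mA.

Saturation; I_D = 30.4 mA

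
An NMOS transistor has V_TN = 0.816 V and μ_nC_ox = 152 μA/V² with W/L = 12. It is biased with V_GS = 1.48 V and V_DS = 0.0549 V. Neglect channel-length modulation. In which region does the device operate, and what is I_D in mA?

k_n = μ_nC_ox · (W/L) = 1.824 mA/V².
V_ov = V_GS − V_TN = 1.48 − 0.816 = 0.664 V.
Since V_DS = 0.0549 V < V_ov = 0.664 V, the device is in the triode region.
I_D = k_n [V_ov · V_DS − ½ V_DS²] = 1.824 × [0.664 × 0.0549 − 0.5 × 0.0549²] = 0.0637 mA.

Triode; I_D = 0.0637 mA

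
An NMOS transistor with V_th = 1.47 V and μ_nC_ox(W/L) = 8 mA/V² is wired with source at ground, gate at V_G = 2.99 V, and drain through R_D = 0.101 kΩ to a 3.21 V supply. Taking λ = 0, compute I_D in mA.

I_D = 9.24 mA

V_GS = V_G = 2.99 V, so V_ov = 2.99 − 1.47 = 1.52 V.
Assume saturation: I_D = ½ k_n V_ov² = 0.5 × 8 × 1.52² = 9.24 mA, giving V_DS = V_DD − I_D R_D = 3.21 − 9.24 × 0.101 = 2.28 V.
V_DS = 2.28 V ≥ V_ov = 1.52 V, confirming saturation.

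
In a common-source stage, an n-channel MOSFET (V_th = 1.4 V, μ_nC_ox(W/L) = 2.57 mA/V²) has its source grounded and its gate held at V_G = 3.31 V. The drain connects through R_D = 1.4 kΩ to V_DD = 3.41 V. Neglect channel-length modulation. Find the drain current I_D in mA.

V_GS = V_G = 3.31 V, so V_ov = 3.31 − 1.4 = 1.91 V.
Assume saturation: I_D = ½ k_n V_ov² = 0.5 × 2.57 × 1.91² = 4.69 mA, giving V_DS = V_DD − I_D R_D = 3.41 − 4.69 × 1.4 = -3.15 V.
But -3.15 V < V_ov = 1.91 V, so the device is actually in triode.
In triode I_D = k_n[V_ov V_DS − ½ V_DS²] and I_D = (V_DD − V_DS)/R_D. Equating: 1.8 V_DS² − 7.872 V_DS + 3.41 = 0, giving V_DS = 0.487 V (the root below V_ov).
I_D = (3.41 − 0.487) / 1.4 = 2.09 mA.

I_D = 2.09 mA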